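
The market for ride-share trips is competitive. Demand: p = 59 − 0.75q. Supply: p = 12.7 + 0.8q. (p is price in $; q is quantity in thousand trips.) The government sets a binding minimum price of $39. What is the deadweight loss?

Competitive equilibrium: 59 − 0.75q = 12.7 + 0.8q → q* = 29.871, p* = 36.5968.
At the floor p = 39, quantity demanded = (59 − 39)/0.75 = 26.6667.
Sellers' marginal cost at q' = 26.6667: 12.7 + 0.8·26.6667 = 34.0334.
Δq = 29.871 − 26.6667 = 3.2043; wedge = 39 − 34.0334 = 4.9666.
The triangle = ½ × 3.2043 × 4.9666 = $7.96 thousand.

$7.96 thousand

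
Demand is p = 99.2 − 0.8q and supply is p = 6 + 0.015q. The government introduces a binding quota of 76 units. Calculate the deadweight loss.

599.50

Competitive equilibrium: 99.2 − 0.8q = 6 + 0.015q → q* = 114.3558, p* = 7.7153.
At q = 76: demand price = 99.2 − 0.8·76 = 38.4; supply price = 6 + 0.015·76 = 7.14.
Δq = 114.3558 − 76 = 38.3558; wedge = 38.4 − 7.14 = 31.26.
Welfare loss = ½ × 38.3558 × 31.26 = 599.50.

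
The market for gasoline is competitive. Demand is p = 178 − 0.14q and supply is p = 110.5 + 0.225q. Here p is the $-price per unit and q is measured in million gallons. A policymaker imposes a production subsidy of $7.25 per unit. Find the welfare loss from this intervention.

Competitive equilibrium: 178 − 0.14q = 110.5 + 0.225q → q* = 184.9315, p* = 152.1096.
The subsidy lowers effective supply by 7.25: p = 103.25 + 0.225q.
New quantity: 178 − 0.14q = 103.25 + 0.225q → q' = 204.7945.
Overproduction Δq = 204.7945 − 184.9315 = 19.863; wedge = subsidy = 7.25.
The triangle = ½ × 19.863 × 7.25 = $72 million.

$72 million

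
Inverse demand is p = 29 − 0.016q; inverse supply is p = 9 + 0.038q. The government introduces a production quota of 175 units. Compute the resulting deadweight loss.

1030.58

Competitive equilibrium: 29 − 0.016q = 9 + 0.038q → q* = 370.3704, p* = 23.0741.
At q = 175: demand price = 29 − 0.016·175 = 26.2; supply price = 9 + 0.038·175 = 15.65.
Δq = 370.3704 − 175 = 195.3704; wedge = 26.2 − 15.65 = 10.55.
The triangle = ½ × 195.3704 × 10.55 = 1030.58.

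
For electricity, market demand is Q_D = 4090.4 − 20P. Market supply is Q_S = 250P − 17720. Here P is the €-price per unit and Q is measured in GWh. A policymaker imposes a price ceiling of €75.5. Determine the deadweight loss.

In inverse form: demand P = 204.52 − 0.05Q, supply P = 70.88 + 0.004Q.
Competitive equilibrium: 204.52 − 0.05Q = 70.88 + 0.004Q → Q* = 2474.8148, P* = 80.7793.
At the ceiling P = 75.5, quantity supplied = (75.5 − 70.88)/0.004 = 1155.
Willingness to pay at Q' = 1155: 204.52 − 0.05·1155 = 146.77.
ΔQ = 2474.8148 − 1155 = 1319.8148; wedge = 146.77 − 75.5 = 71.27.
DWL = ½ × 1319.8148 × 71.27 = €47031.60.

€47031.60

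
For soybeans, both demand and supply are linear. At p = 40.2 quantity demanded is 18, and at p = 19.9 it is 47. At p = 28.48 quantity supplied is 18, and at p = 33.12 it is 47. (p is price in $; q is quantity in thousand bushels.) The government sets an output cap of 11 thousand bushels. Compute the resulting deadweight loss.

$182.97 thousand

Demand slope = (19.9 − 40.2)/(47 − 18) = −0.7, so p = 52.8 − 0.7q.
Supply slope = (33.12 − 28.48)/(47 − 18) = 0.16, so p = 25.6 + 0.16q.
Competitive equilibrium: 52.8 − 0.7q = 25.6 + 0.16q → q* = 31.6279, p* = 30.6605.
At q = 11: demand price = 52.8 − 0.7·11 = 45.1; supply price = 25.6 + 0.16·11 = 27.36.
Δq = 31.6279 − 11 = 20.6279; wedge = 45.1 − 27.36 = 17.74.
The triangle = ½ × 20.6279 × 17.74 = $182.97 thousand.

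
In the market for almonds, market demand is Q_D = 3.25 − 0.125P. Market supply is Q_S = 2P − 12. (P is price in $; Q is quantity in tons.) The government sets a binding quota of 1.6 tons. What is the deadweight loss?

$2.41

In inverse form: demand P = 26 − 8Q, supply P = 6 + 0.5Q.
Competitive equilibrium: 26 − 8Q = 6 + 0.5Q → Q* = 2.3529, P* = 7.1765.
At Q = 1.6: demand price = 26 − 8·1.6 = 13.2; supply price = 6 + 0.5·1.6 = 6.8.
ΔQ = 2.3529 − 1.6 = 0.7529; wedge = 13.2 − 6.8 = 6.4.
Deadweight loss = ½ × 0.7529 × 6.4 = $2.41.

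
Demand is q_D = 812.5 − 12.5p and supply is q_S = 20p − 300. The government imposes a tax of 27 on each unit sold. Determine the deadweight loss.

2803.85

In inverse form: demand p = 65 − 0.08q, supply p = 15 + 0.05q.
Competitive equilibrium: 65 − 0.08q = 15 + 0.05q → q* = 384.6154, p* = 34.2308.
With the tax, the buyer price exceeds the seller price by 27: (65 − 0.08q) − (15 + 0.05q) = 27 → q' = 176.9231.
Δq = 384.6154 − 176.9231 = 207.6923; the wedge equals the tax, 27.
Deadweight loss = ½ × 207.6923 × 27 = 2803.85.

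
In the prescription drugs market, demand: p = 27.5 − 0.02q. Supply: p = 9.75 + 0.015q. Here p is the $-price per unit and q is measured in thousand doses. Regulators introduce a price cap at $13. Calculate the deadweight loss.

$1476.59 thousand

Competitive equilibrium: 27.5 − 0.02q = 9.75 + 0.015q → q* = 507.1429, p* = 17.3571.
At the ceiling p = 13, quantity supplied = (13 − 9.75)/0.015 = 216.6667.
Willingness to pay at q' = 216.6667: 27.5 − 0.02·216.6667 = 23.1667.
Δq = 507.1429 − 216.6667 = 290.4762; wedge = 23.1667 − 13 = 10.1667.
Welfare loss = ½ × 290.4762 × 10.1667 = $1476.59 thousand.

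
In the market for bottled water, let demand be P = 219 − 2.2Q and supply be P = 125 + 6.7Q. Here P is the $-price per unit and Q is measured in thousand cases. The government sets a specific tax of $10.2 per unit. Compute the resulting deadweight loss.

$5.84 thousand

Competitive equilibrium: 219 − 2.2Q = 125 + 6.7Q → Q* = 10.5618, P* = 195.76404.
With the tax, the buyer price exceeds the seller price by 10.2: (219 − 2.2Q) − (125 + 6.7Q) = 10.2 → Q' = 9.41573.
ΔQ = 10.5618 − 9.41573 = 1.14607; the wedge equals the tax, 10.2.
The triangle = ½ × 1.14607 × 10.2 = $5.84 thousand.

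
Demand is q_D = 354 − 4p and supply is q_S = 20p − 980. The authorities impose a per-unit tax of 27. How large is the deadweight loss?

1215

In inverse form: demand p = 88.5 − 0.25q, supply p = 49 + 0.05q.
Competitive equilibrium: 88.5 − 0.25q = 49 + 0.05q → q* = 131.6667, p* = 55.5833.
With the tax, the buyer price exceeds the seller price by 27: (88.5 − 0.25q) − (49 + 0.05q) = 27 → q' = 41.6667.
Δq = 131.6667 − 41.6667 = 90; the wedge equals the tax, 27.
DWL = ½ × 90 × 27 = 1215.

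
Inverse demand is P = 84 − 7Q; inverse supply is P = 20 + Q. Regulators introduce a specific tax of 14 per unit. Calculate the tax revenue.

Competitive equilibrium: 84 − 7Q = 20 + Q → Q* = 8, P* = 28.
With the tax, the buyer price exceeds the seller price by 14: (84 − 7Q) − (20 + Q) = 14 → Q' = 6.25.
Tax revenue = 14 × 6.25 = 87.50.

87.50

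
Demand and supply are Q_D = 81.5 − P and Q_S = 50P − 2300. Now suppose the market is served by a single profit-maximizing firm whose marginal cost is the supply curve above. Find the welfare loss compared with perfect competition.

In inverse form: demand P = 81.5 − Q, supply P = 46 + 0.02Q.
Competitive equilibrium: 81.5 − Q = 46 + 0.02Q → Q* = 34.8039, P* = 46.6961.
Marginal revenue: MR = 81.5 − 2Q. Set MR = MC: 81.5 − 2Q = 46 + 0.02Q → Q_m = 17.5743.
Price P_m = 81.5 − 1·17.5743 = 63.9257; MC(Q_m) = 46 + 0.02·17.5743 = 46.3515.
Competitive Q* = 34.8039, so ΔQ = 17.2296; wedge = 63.9257 − 46.3515 = 17.5742.
Welfare loss = ½ × 17.2296 × 17.5742 = 151.40.

151.40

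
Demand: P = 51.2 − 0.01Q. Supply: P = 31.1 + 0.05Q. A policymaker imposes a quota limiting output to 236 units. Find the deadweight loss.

294.03

Competitive equilibrium: 51.2 − 0.01Q = 31.1 + 0.05Q → Q* = 335, P* = 47.85.
At Q = 236: demand price = 51.2 − 0.01·236 = 48.84; supply price = 31.1 + 0.05·236 = 42.9.
ΔQ = 335 − 236 = 99; wedge = 48.84 − 42.9 = 5.94.
DWL = ½ × 99 × 5.94 = 294.03.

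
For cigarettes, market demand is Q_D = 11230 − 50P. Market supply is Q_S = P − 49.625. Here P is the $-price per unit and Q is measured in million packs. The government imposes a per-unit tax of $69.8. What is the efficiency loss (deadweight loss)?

In inverse form: demand P = 224.6 − 0.02Q, supply P = 49.625 + Q.
Competitive equilibrium: 224.6 − 0.02Q = 49.625 + Q → Q* = 171.54412, P* = 221.16912.
With the tax, the buyer price exceeds the seller price by 69.8: (224.6 − 0.02Q) − (49.625 + Q) = 69.8 → Q' = 103.11275.
ΔQ = 171.54412 − 103.11275 = 68.43137; the wedge equals the tax, 69.8.
Welfare loss = ½ × 68.43137 × 69.8 = $2388.25 million.

$2388.25 million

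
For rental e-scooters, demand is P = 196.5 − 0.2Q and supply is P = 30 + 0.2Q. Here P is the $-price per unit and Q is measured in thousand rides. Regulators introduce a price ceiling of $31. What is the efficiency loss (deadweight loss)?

$33825.31 thousand

Competitive equilibrium: 196.5 − 0.2Q = 30 + 0.2Q → Q* = 416.25, P* = 113.25.
At the ceiling P = 31, quantity supplied = (31 − 30)/0.2 = 5.
Willingness to pay at Q' = 5: 196.5 − 0.2·5 = 195.5.
ΔQ = 416.25 − 5 = 411.25; wedge = 195.5 − 31 = 164.5.
DWL = ½ × 411.25 × 164.5 = $33825.31 thousand.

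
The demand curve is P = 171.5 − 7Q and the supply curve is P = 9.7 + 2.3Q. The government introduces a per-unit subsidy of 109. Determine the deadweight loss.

Competitive equilibrium: 171.5 − 7Q = 9.7 + 2.3Q → Q* = 17.39785, P* = 49.71505.
The subsidy lowers effective supply by 109: P = 2.3Q − 99.3.
New quantity: 171.5 − 7Q = 2.3Q − 99.3 → Q' = 29.11828.
Overproduction ΔQ = 29.11828 − 17.39785 = 11.72043; wedge = subsidy = 109.
DWL = ½ × 11.72043 × 109 = 638.76.

638.76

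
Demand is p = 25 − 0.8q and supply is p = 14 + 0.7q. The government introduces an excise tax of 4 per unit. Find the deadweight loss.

5.33

Competitive equilibrium: 25 − 0.8q = 14 + 0.7q → q* = 7.3333, p* = 19.1333.
With the tax, the buyer price exceeds the seller price by 4: (25 − 0.8q) − (14 + 0.7q) = 4 → q' = 4.6667.
Δq = 7.3333 − 4.6667 = 2.6666; the wedge equals the tax, 4.
The triangle = ½ × 2.6666 × 4 = 5.33.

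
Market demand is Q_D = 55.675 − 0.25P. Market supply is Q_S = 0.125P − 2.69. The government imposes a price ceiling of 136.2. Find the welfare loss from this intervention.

In inverse form: demand P = 222.7 − 4Q, supply P = 21.52 + 8Q.
Competitive equilibrium: 222.7 − 4Q = 21.52 + 8Q → Q* = 16.765, P* = 155.64.
At the ceiling P = 136.2, quantity supplied = (136.2 − 21.52)/8 = 14.335.
Willingness to pay at Q' = 14.335: 222.7 − 4·14.335 = 165.36.
ΔQ = 16.765 − 14.335 = 2.43; wedge = 165.36 − 136.2 = 29.16.
The triangle = ½ × 2.43 × 29.16 = 35.43.

35.43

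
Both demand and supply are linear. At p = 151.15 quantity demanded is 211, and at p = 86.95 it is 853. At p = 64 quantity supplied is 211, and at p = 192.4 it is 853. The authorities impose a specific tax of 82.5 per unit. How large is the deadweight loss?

Demand slope = (86.95 − 151.15)/(853 − 211) = −0.1, so p = 172.25 − 0.1q.
Supply slope = (192.4 − 64)/(853 − 211) = 0.2, so p = 21.8 + 0.2q.
Competitive equilibrium: 172.25 − 0.1q = 21.8 + 0.2q → q* = 501.5, p* = 122.1.
With the tax, the buyer price exceeds the seller price by 82.5: (172.25 − 0.1q) − (21.8 + 0.2q) = 82.5 → q' = 226.5.
Δq = 501.5 − 226.5 = 275; the wedge equals the tax, 82.5.
Welfare loss = ½ × 275 × 82.5 = 11343.75.

11343.75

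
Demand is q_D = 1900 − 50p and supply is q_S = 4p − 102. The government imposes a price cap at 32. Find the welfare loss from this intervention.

In inverse form: demand p = 38 − 0.02q, supply p = 25.5 + 0.25q.
Competitive equilibrium: 38 − 0.02q = 25.5 + 0.25q → q* = 46.2963, p* = 37.0741.
At the ceiling p = 32, quantity supplied = (32 − 25.5)/0.25 = 26.
Willingness to pay at q' = 26: 38 − 0.02·26 = 37.48.
Δq = 46.2963 − 26 = 20.2963; wedge = 37.48 − 32 = 5.48.
Deadweight loss = ½ × 20.2963 × 5.48 = 55.61.

55.61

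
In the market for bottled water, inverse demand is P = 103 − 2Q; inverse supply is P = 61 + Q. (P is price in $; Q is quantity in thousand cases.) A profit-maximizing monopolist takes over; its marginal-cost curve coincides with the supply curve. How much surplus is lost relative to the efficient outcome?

$47.04 thousand

Competitive equilibrium: 103 − 2Q = 61 + Q → Q* = 14, P* = 75.
Marginal revenue: MR = 103 − 4Q. Set MR = MC: 103 − 4Q = 61 + Q → Q_m = 8.4.
Price P_m = 103 − 2·8.4 = 86.2; MC(Q_m) = 61 + 1·8.4 = 69.4.
Competitive Q* = 14, so ΔQ = 5.6; wedge = 86.2 − 69.4 = 16.8.
DWL = ½ × 5.6 × 16.8 = $47.04 thousand.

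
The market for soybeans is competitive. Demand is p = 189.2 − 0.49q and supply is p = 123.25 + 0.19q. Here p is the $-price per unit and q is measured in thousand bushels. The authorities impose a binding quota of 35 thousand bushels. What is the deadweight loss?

$1306.34 thousand

Competitive equilibrium: 189.2 − 0.49q = 123.25 + 0.19q → q* = 96.9853, p* = 141.6772.
At q = 35: demand price = 189.2 − 0.49·35 = 172.05; supply price = 123.25 + 0.19·35 = 129.9.
Δq = 96.9853 − 35 = 61.9853; wedge = 172.05 − 129.9 = 42.15.
Deadweight loss = ½ × 61.9853 × 42.15 = $1306.34 thousand.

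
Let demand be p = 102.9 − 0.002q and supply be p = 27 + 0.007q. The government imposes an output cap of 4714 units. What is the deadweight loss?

62250.482

Competitive equilibrium: 102.9 − 0.002q = 27 + 0.007q → q* = 8433.33333, p* = 86.03333.
At q = 4714: demand price = 102.9 − 0.002·4714 = 93.472; supply price = 27 + 0.007·4714 = 59.998.
Δq = 8433.33333 − 4714 = 3719.33333; wedge = 93.472 − 59.998 = 33.474.
Welfare loss = ½ × 3719.33333 × 33.474 = 62250.482.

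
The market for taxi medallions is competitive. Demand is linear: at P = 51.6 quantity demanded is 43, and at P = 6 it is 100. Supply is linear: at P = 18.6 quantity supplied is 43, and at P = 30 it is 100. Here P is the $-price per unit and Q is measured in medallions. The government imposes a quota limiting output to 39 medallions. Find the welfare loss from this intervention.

$684.50

Demand slope = (6 − 51.6)/(100 − 43) = −0.8, so P = 86 − 0.8Q.
Supply slope = (30 − 18.6)/(100 − 43) = 0.2, so P = 10 + 0.2Q.
Competitive equilibrium: 86 − 0.8Q = 10 + 0.2Q → Q* = 76, P* = 25.2.
At Q = 39: demand price = 86 − 0.8·39 = 54.8; supply price = 10 + 0.2·39 = 17.8.
ΔQ = 76 − 39 = 37; wedge = 54.8 − 17.8 = 37.
Deadweight loss = ½ × 37 × 37 = $684.50.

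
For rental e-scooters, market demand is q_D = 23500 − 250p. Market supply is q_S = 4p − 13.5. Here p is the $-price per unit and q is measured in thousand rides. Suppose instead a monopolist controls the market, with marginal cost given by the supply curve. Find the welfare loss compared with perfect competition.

$3.89 thousand

In inverse form: demand p = 94 − 0.004q, supply p = 3.375 + 0.25q.
Competitive equilibrium: 94 − 0.004q = 3.375 + 0.25q → q* = 356.7913, p* = 92.5728.
Marginal revenue: MR = 94 − 0.008q. Set MR = MC: 94 − 0.008q = 3.375 + 0.25q → q_m = 351.2597.
Price p_m = 94 − 0.004·351.2597 = 92.595; MC(q_m) = 3.375 + 0.25·351.2597 = 91.1899.
Competitive q* = 356.7913, so Δq = 5.5316; wedge = 92.595 − 91.1899 = 1.4051.
Deadweight loss = ½ × 5.5316 × 1.4051 = $3.89 thousand.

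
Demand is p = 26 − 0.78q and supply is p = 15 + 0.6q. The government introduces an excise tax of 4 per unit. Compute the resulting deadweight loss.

5.80

Competitive equilibrium: 26 − 0.78q = 15 + 0.6q → q* = 7.971, p* = 19.7826.
With the tax, the buyer price exceeds the seller price by 4: (26 − 0.78q) − (15 + 0.6q) = 4 → q' = 5.0725.
Δq = 7.971 − 5.0725 = 2.8985; the wedge equals the tax, 4.
Deadweight loss = ½ × 2.8985 × 4 = 5.80.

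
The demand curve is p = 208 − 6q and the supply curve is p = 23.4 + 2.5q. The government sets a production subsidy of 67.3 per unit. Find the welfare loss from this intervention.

266.43

Competitive equilibrium: 208 − 6q = 23.4 + 2.5q → q* = 21.7176, p* = 77.6941.
The subsidy lowers effective supply by 67.3: p = 2.5q − 43.9.
New quantity: 208 − 6q = 2.5q − 43.9 → q' = 29.6353.
Overproduction Δq = 29.6353 − 21.7176 = 7.9177; wedge = subsidy = 67.3.
Deadweight loss = ½ × 7.9177 × 67.3 = 266.43.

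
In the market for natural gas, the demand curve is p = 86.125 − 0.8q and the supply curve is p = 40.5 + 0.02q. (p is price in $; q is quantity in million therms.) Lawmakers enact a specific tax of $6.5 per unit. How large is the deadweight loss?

Competitive equilibrium: 86.125 − 0.8q = 40.5 + 0.02q → q* = 55.6402, p* = 41.6128.
With the tax, the buyer price exceeds the seller price by 6.5: (86.125 − 0.8q) − (40.5 + 0.02q) = 6.5 → q' = 47.7134.
Δq = 55.6402 − 47.7134 = 7.9268; the wedge equals the tax, 6.5.
Deadweight loss = ½ × 7.9268 × 6.5 = $25.76 million.

$25.76 million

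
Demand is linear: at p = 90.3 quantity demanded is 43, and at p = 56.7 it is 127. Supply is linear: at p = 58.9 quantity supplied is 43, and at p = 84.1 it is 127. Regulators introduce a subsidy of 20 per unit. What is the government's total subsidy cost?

2328.57

Demand slope = (56.7 − 90.3)/(127 − 43) = −0.4, so p = 107.5 − 0.4q.
Supply slope = (84.1 − 58.9)/(127 − 43) = 0.3, so p = 46 + 0.3q.
Competitive equilibrium: 107.5 − 0.4q = 46 + 0.3q → q* = 87.8571, p* = 72.3571.
The subsidy lowers effective supply by 20: p = 26 + 0.3q.
New quantity: 107.5 − 0.4q = 26 + 0.3q → q' = 116.4286.
Total subsidy cost = 20 × 116.4286 = 2328.57.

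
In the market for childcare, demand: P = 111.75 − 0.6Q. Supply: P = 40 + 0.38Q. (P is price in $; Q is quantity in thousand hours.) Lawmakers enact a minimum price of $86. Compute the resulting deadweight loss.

$449.79 thousand

Competitive equilibrium: 111.75 − 0.6Q = 40 + 0.38Q → Q* = 73.2143, P* = 67.8214.
At the floor P = 86, quantity demanded = (111.75 − 86)/0.6 = 42.9167.
Sellers' marginal cost at Q' = 42.9167: 40 + 0.38·42.9167 = 56.3083.
ΔQ = 73.2143 − 42.9167 = 30.2976; wedge = 86 − 56.3083 = 29.6917.
Welfare loss = ½ × 30.2976 × 29.6917 = $449.79 thousand.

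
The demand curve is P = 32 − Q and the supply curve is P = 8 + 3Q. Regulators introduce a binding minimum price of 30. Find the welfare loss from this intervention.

32

Competitive equilibrium: 32 − Q = 8 + 3Q → Q* = 6, P* = 26.
At the floor P = 30, quantity demanded = (32 − 30)/1 = 2.
Sellers' marginal cost at Q' = 2: 8 + 3·2 = 14.
ΔQ = 6 − 2 = 4; wedge = 30 − 14 = 16.
The triangle = ½ × 4 × 16 = 32.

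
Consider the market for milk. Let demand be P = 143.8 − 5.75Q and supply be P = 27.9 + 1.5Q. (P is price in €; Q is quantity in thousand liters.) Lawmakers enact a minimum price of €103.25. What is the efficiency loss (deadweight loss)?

Competitive equilibrium: 143.8 − 5.75Q = 27.9 + 1.5Q → Q* = 15.9862, P* = 51.8793.
At the floor P = 103.25, quantity demanded = (143.8 − 103.25)/5.75 = 7.0522.
Sellers' marginal cost at Q' = 7.0522: 27.9 + 1.5·7.0522 = 38.4783.
ΔQ = 15.9862 − 7.0522 = 8.934; wedge = 103.25 − 38.4783 = 64.7717.
Deadweight loss = ½ × 8.934 × 64.7717 = €289.34 thousand.

€289.34 thousand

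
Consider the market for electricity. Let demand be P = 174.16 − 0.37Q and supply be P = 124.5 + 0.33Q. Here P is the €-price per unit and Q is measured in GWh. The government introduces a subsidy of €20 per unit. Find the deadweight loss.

€285.71

Competitive equilibrium: 174.16 − 0.37Q = 124.5 + 0.33Q → Q* = 70.9429, P* = 147.9111.
The subsidy lowers effective supply by 20: P = 104.5 + 0.33Q.
New quantity: 174.16 − 0.37Q = 104.5 + 0.33Q → Q' = 99.5143.
Overproduction ΔQ = 99.5143 − 70.9429 = 28.5714; wedge = subsidy = 20.
DWL = ½ × 28.5714 × 20 = €285.71.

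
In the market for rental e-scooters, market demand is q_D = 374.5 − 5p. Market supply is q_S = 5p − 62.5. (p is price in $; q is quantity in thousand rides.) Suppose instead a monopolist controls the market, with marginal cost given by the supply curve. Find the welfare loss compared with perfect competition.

$540.80 thousand

In inverse form: demand p = 74.9 − 0.2q, supply p = 12.5 + 0.2q.
Competitive equilibrium: 74.9 − 0.2q = 12.5 + 0.2q → q* = 156, p* = 43.7.
Marginal revenue: MR = 74.9 − 0.4q. Set MR = MC: 74.9 − 0.4q = 12.5 + 0.2q → q_m = 104.
Price p_m = 74.9 − 0.2·104 = 54.1; MC(q_m) = 12.5 + 0.2·104 = 33.3.
Competitive q* = 156, so Δq = 52; wedge = 54.1 − 33.3 = 20.8.
Welfare loss = ½ × 52 × 20.8 = $540.80 thousand.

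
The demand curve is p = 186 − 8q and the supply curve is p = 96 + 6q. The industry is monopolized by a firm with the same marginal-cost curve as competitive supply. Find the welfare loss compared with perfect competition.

Competitive equilibrium: 186 − 8q = 96 + 6q → q* = 6.4286, p* = 134.5714.
Marginal revenue: MR = 186 − 16q. Set MR = MC: 186 − 16q = 96 + 6q → q_m = 4.0909.
Price p_m = 186 − 8·4.0909 = 153.2728; MC(q_m) = 96 + 6·4.0909 = 120.5454.
Competitive q* = 6.4286, so Δq = 2.3377; wedge = 153.2728 − 120.5454 = 32.7274.
DWL = ½ × 2.3377 × 32.7274 = 38.25.

38.25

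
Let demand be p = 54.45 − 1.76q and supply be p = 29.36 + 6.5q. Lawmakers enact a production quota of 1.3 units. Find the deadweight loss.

Competitive equilibrium: 54.45 − 1.76q = 29.36 + 6.5q → q* = 3.0375, p* = 49.1039.
At q = 1.3: demand price = 54.45 − 1.76·1.3 = 52.162; supply price = 29.36 + 6.5·1.3 = 37.81.
Δq = 3.0375 − 1.3 = 1.7375; wedge = 52.162 − 37.81 = 14.352.
Welfare loss = ½ × 1.7375 × 14.352 = 12.47.

12.47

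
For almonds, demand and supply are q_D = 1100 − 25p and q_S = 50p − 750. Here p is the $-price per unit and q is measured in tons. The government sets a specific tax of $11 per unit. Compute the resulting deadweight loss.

In inverse form: demand p = 44 − 0.04q, supply p = 15 + 0.02q.
Competitive equilibrium: 44 − 0.04q = 15 + 0.02q → q* = 483.3333, p* = 24.6667.
With the tax, the buyer price exceeds the seller price by 11: (44 − 0.04q) − (15 + 0.02q) = 11 → q' = 300.
Δq = 483.3333 − 300 = 183.3333; the wedge equals the tax, 11.
The triangle = ½ × 183.3333 × 11 = $1008.33.

$1008.33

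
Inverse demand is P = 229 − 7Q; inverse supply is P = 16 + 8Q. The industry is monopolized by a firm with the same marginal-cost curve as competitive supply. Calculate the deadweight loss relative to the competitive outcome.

153.10

Competitive equilibrium: 229 − 7Q = 16 + 8Q → Q* = 14.2, P* = 129.6.
Marginal revenue: MR = 229 − 14Q. Set MR = MC: 229 − 14Q = 16 + 8Q → Q_m = 9.68182.
Price P_m = 229 − 7·9.68182 = 161.22726; MC(Q_m) = 16 + 8·9.68182 = 93.45456.
Competitive Q* = 14.2, so ΔQ = 4.51818; wedge = 161.22726 − 93.45456 = 67.7727.
Welfare loss = ½ × 4.51818 × 67.7727 = 153.10.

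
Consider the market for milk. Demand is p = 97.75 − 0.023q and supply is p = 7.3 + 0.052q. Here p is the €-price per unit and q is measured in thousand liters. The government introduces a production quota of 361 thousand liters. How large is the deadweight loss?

Competitive equilibrium: 97.75 − 0.023q = 7.3 + 0.052q → q* = 1206, p* = 70.012.
At q = 361: demand price = 97.75 − 0.023·361 = 89.447; supply price = 7.3 + 0.052·361 = 26.072.
Δq = 1206 − 361 = 845; wedge = 89.447 − 26.072 = 63.375.
DWL = ½ × 845 × 63.375 = €26775.94 thousand.

€26775.94 thousand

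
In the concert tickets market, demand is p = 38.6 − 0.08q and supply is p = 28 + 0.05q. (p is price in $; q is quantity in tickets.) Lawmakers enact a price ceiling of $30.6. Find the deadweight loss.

Competitive equilibrium: 38.6 − 0.08q = 28 + 0.05q → q* = 81.5385, p* = 32.0769.
At the ceiling p = 30.6, quantity supplied = (30.6 − 28)/0.05 = 52.
Willingness to pay at q' = 52: 38.6 − 0.08·52 = 34.44.
Δq = 81.5385 − 52 = 29.5385; wedge = 34.44 − 30.6 = 3.84.
DWL = ½ × 29.5385 × 3.84 = $56.71.

$56.71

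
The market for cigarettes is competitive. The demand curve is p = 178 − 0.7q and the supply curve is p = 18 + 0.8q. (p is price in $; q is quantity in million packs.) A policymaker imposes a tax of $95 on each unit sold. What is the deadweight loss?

Competitive equilibrium: 178 − 0.7q = 18 + 0.8q → q* = 106.66667, p* = 103.33333.
With the tax, the buyer price exceeds the seller price by 95: (178 − 0.7q) − (18 + 0.8q) = 95 → q' = 43.33333.
Δq = 106.66667 − 43.33333 = 63.33334; the wedge equals the tax, 95.
DWL = ½ × 63.33334 × 95 = $3008.33 million.

$3008.33 million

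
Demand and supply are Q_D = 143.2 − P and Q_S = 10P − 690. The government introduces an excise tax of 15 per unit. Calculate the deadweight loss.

In inverse form: demand P = 143.2 − Q, supply P = 69 + 0.1Q.
Competitive equilibrium: 143.2 − Q = 69 + 0.1Q → Q* = 67.4545, P* = 75.7455.
With the tax, the buyer price exceeds the seller price by 15: (143.2 − Q) − (69 + 0.1Q) = 15 → Q' = 53.8182.
ΔQ = 67.4545 − 53.8182 = 13.6363; the wedge equals the tax, 15.
Deadweight loss = ½ × 13.6363 × 15 = 102.27.

102.27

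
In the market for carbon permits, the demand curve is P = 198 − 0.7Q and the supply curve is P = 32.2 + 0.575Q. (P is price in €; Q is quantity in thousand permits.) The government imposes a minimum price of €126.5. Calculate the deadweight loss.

Competitive equilibrium: 198 − 0.7Q = 32.2 + 0.575Q → Q* = 130.0392, P* = 106.9725.
At the floor P = 126.5, quantity demanded = (198 − 126.5)/0.7 = 102.1429.
Sellers' marginal cost at Q' = 102.1429: 32.2 + 0.575·102.1429 = 90.9322.
ΔQ = 130.0392 − 102.1429 = 27.8963; wedge = 126.5 − 90.9322 = 35.5678.
The triangle = ½ × 27.8963 × 35.5678 = €496.11 thousand.

€496.11 thousand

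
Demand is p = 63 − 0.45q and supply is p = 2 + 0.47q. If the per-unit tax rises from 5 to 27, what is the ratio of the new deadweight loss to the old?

Competitive equilibrium: 63 − 0.45q = 2 + 0.47q → q* = 66.3043, p* = 33.163.
For a per-unit tax t: Δq = t/0.92, so DWL = ½·t·(t/0.92) = t²/1.84.
At t = 5: DWL = 13.587. At t = 27: DWL = 396.196.
Ratio = (27/5)² = 29.16.

29.16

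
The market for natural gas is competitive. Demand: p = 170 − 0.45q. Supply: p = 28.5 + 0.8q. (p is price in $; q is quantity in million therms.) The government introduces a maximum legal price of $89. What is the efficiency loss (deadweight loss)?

Competitive equilibrium: 170 − 0.45q = 28.5 + 0.8q → q* = 113.2, p* = 119.06.
At the ceiling p = 89, quantity supplied = (89 − 28.5)/0.8 = 75.625.
Willingness to pay at q' = 75.625: 170 − 0.45·75.625 = 135.9688.
Δq = 113.2 − 75.625 = 37.575; wedge = 135.9688 − 89 = 46.9688.
Welfare loss = ½ × 37.575 × 46.9688 = $882.43 million.

$882.43 million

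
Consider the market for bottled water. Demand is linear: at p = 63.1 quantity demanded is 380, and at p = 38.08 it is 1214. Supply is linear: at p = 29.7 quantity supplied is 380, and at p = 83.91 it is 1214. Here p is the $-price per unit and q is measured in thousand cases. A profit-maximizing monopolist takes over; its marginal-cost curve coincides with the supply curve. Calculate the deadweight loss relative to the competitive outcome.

$1464.33 thousand

Demand slope = (38.08 − 63.1)/(1214 − 380) = −0.03, so p = 74.5 − 0.03q.
Supply slope = (83.91 − 29.7)/(1214 − 380) = 0.065, so p = 5 + 0.065q.
Competitive equilibrium: 74.5 − 0.03q = 5 + 0.065q → q* = 731.5789, p* = 52.5526.
Marginal revenue: MR = 74.5 − 0.06q. Set MR = MC: 74.5 − 0.06q = 5 + 0.065q → q_m = 556.
Price p_m = 74.5 − 0.03·556 = 57.82; MC(q_m) = 5 + 0.065·556 = 41.14.
Competitive q* = 731.5789, so Δq = 175.5789; wedge = 57.82 − 41.14 = 16.68.
Welfare loss = ½ × 175.5789 × 16.68 = $1464.33 thousand.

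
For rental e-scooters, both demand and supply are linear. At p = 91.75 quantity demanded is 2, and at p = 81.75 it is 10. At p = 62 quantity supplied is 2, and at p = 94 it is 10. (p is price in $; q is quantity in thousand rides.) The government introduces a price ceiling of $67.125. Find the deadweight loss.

$50.48 thousand

Demand slope = (81.75 − 91.75)/(10 − 2) = −1.25, so p = 94.25 − 1.25q.
Supply slope = (94 − 62)/(10 − 2) = 4, so p = 54 + 4q.
Competitive equilibrium: 94.25 − 1.25q = 54 + 4q → q* = 7.6667, p* = 84.6667.
At the ceiling p = 67.125, quantity supplied = (67.125 − 54)/4 = 3.2813.
Willingness to pay at q' = 3.2813: 94.25 − 1.25·3.2813 = 90.1484.
Δq = 7.6667 − 3.2813 = 4.3854; wedge = 90.1484 − 67.125 = 23.0234.
The triangle = ½ × 4.3854 × 23.0234 = $50.48 thousand.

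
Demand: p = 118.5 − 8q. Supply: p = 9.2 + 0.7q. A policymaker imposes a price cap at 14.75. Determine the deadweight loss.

Competitive equilibrium: 118.5 − 8q = 9.2 + 0.7q → q* = 12.5632, p* = 17.9943.
At the ceiling p = 14.75, quantity supplied = (14.75 − 9.2)/0.7 = 7.9286.
Willingness to pay at q' = 7.9286: 118.5 − 8·7.9286 = 55.0712.
Δq = 12.5632 − 7.9286 = 4.6346; wedge = 55.0712 − 14.75 = 40.3212.
Deadweight loss = ½ × 4.6346 × 40.3212 = 93.44.

93.44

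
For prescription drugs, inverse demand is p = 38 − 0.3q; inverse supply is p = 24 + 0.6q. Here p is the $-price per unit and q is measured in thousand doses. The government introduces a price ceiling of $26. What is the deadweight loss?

Competitive equilibrium: 38 − 0.3q = 24 + 0.6q → q* = 15.5556, p* = 33.3333.
At the ceiling p = 26, quantity supplied = (26 − 24)/0.6 = 3.3333.
Willingness to pay at q' = 3.3333: 38 − 0.3·3.3333 = 37.
Δq = 15.5556 − 3.3333 = 12.2223; wedge = 37 − 26 = 11.
Welfare loss = ½ × 12.2223 × 11 = $67.22 thousand.

$67.22 thousand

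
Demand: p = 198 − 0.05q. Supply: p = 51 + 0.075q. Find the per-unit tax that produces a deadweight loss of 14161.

59.5

Competitive equilibrium: 198 − 0.05q = 51 + 0.075q → q* = 1176, p* = 139.2.
A tax t gives Δq = t/0.125 and wedge t, so DWL = t²/0.25.
t²/0.25 = 14161 → t² = 3540.25 → t = 59.5.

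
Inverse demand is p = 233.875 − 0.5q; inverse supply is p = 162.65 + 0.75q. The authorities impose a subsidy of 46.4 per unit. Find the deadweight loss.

861.184

Competitive equilibrium: 233.875 − 0.5q = 162.65 + 0.75q → q* = 56.98, p* = 205.385.
The subsidy lowers effective supply by 46.4: p = 116.25 + 0.75q.
New quantity: 233.875 − 0.5q = 116.25 + 0.75q → q' = 94.1.
Overproduction Δq = 94.1 − 56.98 = 37.12; wedge = subsidy = 46.4.
Deadweight loss = ½ × 37.12 × 46.4 = 861.184.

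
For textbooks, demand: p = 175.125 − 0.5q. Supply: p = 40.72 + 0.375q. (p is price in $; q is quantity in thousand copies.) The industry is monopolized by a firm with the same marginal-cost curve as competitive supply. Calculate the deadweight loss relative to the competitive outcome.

$1364.98 thousand

Competitive equilibrium: 175.125 − 0.5q = 40.72 + 0.375q → q* = 153.6057, p* = 98.3221.
Marginal revenue: MR = 175.125 − q. Set MR = MC: 175.125 − q = 40.72 + 0.375q → q_m = 97.7491.
Price p_m = 175.125 − 0.5·97.7491 = 126.2505; MC(q_m) = 40.72 + 0.375·97.7491 = 77.3759.
Competitive q* = 153.6057, so Δq = 55.8566; wedge = 126.2505 − 77.3759 = 48.8746.
The triangle = ½ × 55.8566 × 48.8746 = $1364.98 thousand.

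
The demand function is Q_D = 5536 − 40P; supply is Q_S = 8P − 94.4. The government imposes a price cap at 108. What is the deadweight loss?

415.152

In inverse form: demand P = 138.4 − 0.025Q, supply P = 11.8 + 0.125Q.
Competitive equilibrium: 138.4 − 0.025Q = 11.8 + 0.125Q → Q* = 844, P* = 117.3.
At the ceiling P = 108, quantity supplied = (108 − 11.8)/0.125 = 769.6.
Willingness to pay at Q' = 769.6: 138.4 − 0.025·769.6 = 119.16.
ΔQ = 844 − 769.6 = 74.4; wedge = 119.16 − 108 = 11.16.
DWL = ½ × 74.4 × 11.16 = 415.152.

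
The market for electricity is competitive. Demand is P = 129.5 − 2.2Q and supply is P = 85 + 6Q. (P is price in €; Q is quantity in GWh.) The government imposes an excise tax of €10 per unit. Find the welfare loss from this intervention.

€6.10

Competitive equilibrium: 129.5 − 2.2Q = 85 + 6Q → Q* = 5.4268, P* = 117.561.
With the tax, the buyer price exceeds the seller price by 10: (129.5 − 2.2Q) − (85 + 6Q) = 10 → Q' = 4.2073.
ΔQ = 5.4268 − 4.2073 = 1.2195; the wedge equals the tax, 10.
DWL = ½ × 1.2195 × 10 = €6.10.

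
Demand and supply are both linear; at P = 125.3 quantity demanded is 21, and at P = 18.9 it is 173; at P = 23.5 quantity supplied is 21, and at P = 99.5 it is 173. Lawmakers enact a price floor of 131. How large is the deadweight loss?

Demand slope = (18.9 − 125.3)/(173 − 21) = −0.7, so P = 140 − 0.7Q.
Supply slope = (99.5 − 23.5)/(173 − 21) = 0.5, so P = 13 + 0.5Q.
Competitive equilibrium: 140 − 0.7Q = 13 + 0.5Q → Q* = 105.8333, P* = 65.9167.
At the floor P = 131, quantity demanded = (140 − 131)/0.7 = 12.8571.
Sellers' marginal cost at Q' = 12.8571: 13 + 0.5·12.8571 = 19.4286.
ΔQ = 105.8333 − 12.8571 = 92.9762; wedge = 131 − 19.4286 = 111.5714.
The triangle = ½ × 92.9762 × 111.5714 = 5186.74.

5186.74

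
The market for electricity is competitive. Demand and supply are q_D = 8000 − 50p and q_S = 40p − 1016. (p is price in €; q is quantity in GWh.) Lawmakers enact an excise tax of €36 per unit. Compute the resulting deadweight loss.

€14400

In inverse form: demand p = 160 − 0.02q, supply p = 25.4 + 0.025q.
Competitive equilibrium: 160 − 0.02q = 25.4 + 0.025q → q* = 2991.1111, p* = 100.1778.
With the tax, the buyer price exceeds the seller price by 36: (160 − 0.02q) − (25.4 + 0.025q) = 36 → q' = 2191.1111.
Δq = 2991.1111 − 2191.1111 = 800; the wedge equals the tax, 36.
The triangle = ½ × 800 × 36 = €14400.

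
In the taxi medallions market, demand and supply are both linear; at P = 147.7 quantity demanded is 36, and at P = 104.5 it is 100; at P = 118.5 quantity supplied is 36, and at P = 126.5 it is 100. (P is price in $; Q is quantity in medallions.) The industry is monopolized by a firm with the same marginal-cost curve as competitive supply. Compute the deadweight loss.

Demand slope = (104.5 − 147.7)/(100 − 36) = −0.675, so P = 172 − 0.675Q.
Supply slope = (126.5 − 118.5)/(100 − 36) = 0.125, so P = 114 + 0.125Q.
Competitive equilibrium: 172 − 0.675Q = 114 + 0.125Q → Q* = 72.5, P* = 123.0625.
Marginal revenue: MR = 172 − 1.35Q. Set MR = MC: 172 − 1.35Q = 114 + 0.125Q → Q_m = 39.322.
Price P_m = 172 − 0.675·39.322 = 145.4577; MC(Q_m) = 114 + 0.125·39.322 = 118.9153.
Competitive Q* = 72.5, so ΔQ = 33.178; wedge = 145.4577 − 118.9153 = 26.5424.
Deadweight loss = ½ × 33.178 × 26.5424 = $440.31.

$440.31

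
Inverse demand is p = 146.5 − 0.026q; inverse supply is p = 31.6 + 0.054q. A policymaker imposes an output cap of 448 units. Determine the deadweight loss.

Competitive equilibrium: 146.5 − 0.026q = 31.6 + 0.054q → q* = 1436.25, p* = 109.1575.
At q = 448: demand price = 146.5 − 0.026·448 = 134.852; supply price = 31.6 + 0.054·448 = 55.792.
Δq = 1436.25 − 448 = 988.25; wedge = 134.852 − 55.792 = 79.06.
DWL = ½ × 988.25 × 79.06 = 39065.52.

39065.52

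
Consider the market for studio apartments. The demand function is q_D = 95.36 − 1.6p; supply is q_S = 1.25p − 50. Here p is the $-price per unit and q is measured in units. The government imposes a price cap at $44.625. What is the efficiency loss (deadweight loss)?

$45.29

In inverse form: demand p = 59.6 − 0.625q, supply p = 40 + 0.8q.
Competitive equilibrium: 59.6 − 0.625q = 40 + 0.8q → q* = 13.7544, p* = 51.0035.
At the ceiling p = 44.625, quantity supplied = (44.625 − 40)/0.8 = 5.7813.
Willingness to pay at q' = 5.7813: 59.6 − 0.625·5.7813 = 55.9867.
Δq = 13.7544 − 5.7813 = 7.9731; wedge = 55.9867 − 44.625 = 11.3617.
Deadweight loss = ½ × 7.9731 × 11.3617 = $45.29.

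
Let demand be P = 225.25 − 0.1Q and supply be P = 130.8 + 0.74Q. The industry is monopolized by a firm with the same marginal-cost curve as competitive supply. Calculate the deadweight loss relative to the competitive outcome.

60.10

Competitive equilibrium: 225.25 − 0.1Q = 130.8 + 0.74Q → Q* = 112.4405, P* = 214.006.
Marginal revenue: MR = 225.25 − 0.2Q. Set MR = MC: 225.25 − 0.2Q = 130.8 + 0.74Q → Q_m = 100.4787.
Price P_m = 225.25 − 0.1·100.4787 = 215.2021; MC(Q_m) = 130.8 + 0.74·100.4787 = 205.1542.
Competitive Q* = 112.4405, so ΔQ = 11.9618; wedge = 215.2021 − 205.1542 = 10.0479.
Deadweight loss = ½ × 11.9618 × 10.0479 = 60.10.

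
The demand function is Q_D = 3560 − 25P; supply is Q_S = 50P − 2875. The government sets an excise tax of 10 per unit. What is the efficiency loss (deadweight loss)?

833.33

In inverse form: demand P = 142.4 − 0.04Q, supply P = 57.5 + 0.02Q.
Competitive equilibrium: 142.4 − 0.04Q = 57.5 + 0.02Q → Q* = 1415, P* = 85.8.
With the tax, the buyer price exceeds the seller price by 10: (142.4 − 0.04Q) − (57.5 + 0.02Q) = 10 → Q' = 1248.3333.
ΔQ = 1415 − 1248.3333 = 166.6667; the wedge equals the tax, 10.
The triangle = ½ × 166.6667 × 10 = 833.33.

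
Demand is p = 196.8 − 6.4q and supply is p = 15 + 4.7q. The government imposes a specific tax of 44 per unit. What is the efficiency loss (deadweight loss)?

87.21

Competitive equilibrium: 196.8 − 6.4q = 15 + 4.7q → q* = 16.3784, p* = 91.9784.
With the tax, the buyer price exceeds the seller price by 44: (196.8 − 6.4q) − (15 + 4.7q) = 44 → q' = 12.4144.
Δq = 16.3784 − 12.4144 = 3.964; the wedge equals the tax, 44.
DWL = ½ × 3.964 × 44 = 87.21.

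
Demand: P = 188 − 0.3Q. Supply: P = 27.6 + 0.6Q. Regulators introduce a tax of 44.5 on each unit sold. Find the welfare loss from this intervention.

1100.14

Competitive equilibrium: 188 − 0.3Q = 27.6 + 0.6Q → Q* = 178.2222, P* = 134.5333.
With the tax, the buyer price exceeds the seller price by 44.5: (188 − 0.3Q) − (27.6 + 0.6Q) = 44.5 → Q' = 128.7778.
ΔQ = 178.2222 − 128.7778 = 49.4444; the wedge equals the tax, 44.5.
DWL = ½ × 49.4444 × 44.5 = 1100.14.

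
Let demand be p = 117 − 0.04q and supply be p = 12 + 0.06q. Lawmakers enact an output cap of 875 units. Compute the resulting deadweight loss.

Competitive equilibrium: 117 − 0.04q = 12 + 0.06q → q* = 1050, p* = 75.
At q = 875: demand price = 117 − 0.04·875 = 82; supply price = 12 + 0.06·875 = 64.5.
Δq = 1050 − 875 = 175; wedge = 82 − 64.5 = 17.5.
Welfare loss = ½ × 175 × 17.5 = 1531.25.

1531.25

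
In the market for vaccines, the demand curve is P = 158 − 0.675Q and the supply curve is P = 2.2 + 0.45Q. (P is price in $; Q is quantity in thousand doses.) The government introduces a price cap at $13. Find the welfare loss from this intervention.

$7373.08 thousand

Competitive equilibrium: 158 − 0.675Q = 2.2 + 0.45Q → Q* = 138.48889, P* = 64.52.
At the ceiling P = 13, quantity supplied = (13 − 2.2)/0.45 = 24.
Willingness to pay at Q' = 24: 158 − 0.675·24 = 141.8.
ΔQ = 138.48889 − 24 = 114.48889; wedge = 141.8 − 13 = 128.8.
Deadweight loss = ½ × 114.48889 × 128.8 = $7373.08 thousand.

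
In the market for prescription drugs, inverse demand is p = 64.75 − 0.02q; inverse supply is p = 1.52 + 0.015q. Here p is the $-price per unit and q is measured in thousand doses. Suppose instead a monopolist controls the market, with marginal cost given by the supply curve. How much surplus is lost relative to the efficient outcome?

$7552.36 thousand

Competitive equilibrium: 64.75 − 0.02q = 1.52 + 0.015q → q* = 1806.57143, p* = 28.61857.
Marginal revenue: MR = 64.75 − 0.04q. Set MR = MC: 64.75 − 0.04q = 1.52 + 0.015q → q_m = 1149.63636.
Price p_m = 64.75 − 0.02·1149.63636 = 41.75727; MC(q_m) = 1.52 + 0.015·1149.63636 = 18.76455.
Competitive q* = 1806.57143, so Δq = 656.93507; wedge = 41.75727 − 18.76455 = 22.99272.
Deadweight loss = ½ × 656.93507 × 22.99272 = $7552.36 thousand.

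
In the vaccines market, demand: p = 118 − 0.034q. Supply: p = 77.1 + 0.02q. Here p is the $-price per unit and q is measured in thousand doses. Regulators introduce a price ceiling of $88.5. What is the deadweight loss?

Competitive equilibrium: 118 − 0.034q = 77.1 + 0.02q → q* = 757.4074, p* = 92.2481.
At the ceiling p = 88.5, quantity supplied = (88.5 − 77.1)/0.02 = 570.
Willingness to pay at q' = 570: 118 − 0.034·570 = 98.62.
Δq = 757.4074 − 570 = 187.4074; wedge = 98.62 − 88.5 = 10.12.
Deadweight loss = ½ × 187.4074 × 10.12 = $948.28 thousand.

$948.28 thousand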